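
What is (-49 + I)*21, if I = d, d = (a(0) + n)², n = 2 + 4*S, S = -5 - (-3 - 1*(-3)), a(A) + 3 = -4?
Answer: 12096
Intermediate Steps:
a(A) = -7 (a(A) = -3 - 4 = -7)
S = -5 (S = -5 - (-3 + 3) = -5 - 1*0 = -5 + 0 = -5)
n = -18 (n = 2 + 4*(-5) = 2 - 20 = -18)
d = 625 (d = (-7 - 18)² = (-25)² = 625)
I = 625
(-49 + I)*21 = (-49 + 625)*21 = 576*21 = 12096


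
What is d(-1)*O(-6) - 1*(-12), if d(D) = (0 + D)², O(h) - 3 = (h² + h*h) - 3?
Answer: 84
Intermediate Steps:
O(h) = 2*h² (O(h) = 3 + ((h² + h*h) - 3) = 3 + ((h² + h²) - 3) = 3 + (2*h² - 3) = 3 + (-3 + 2*h²) = 2*h²)
d(D) = D²
d(-1)*O(-6) - 1*(-12) = (-1)²*(2*(-6)²) - 1*(-12) = 1*(2*36) + 12 = 1*72 + 12 = 72 + 12 = 84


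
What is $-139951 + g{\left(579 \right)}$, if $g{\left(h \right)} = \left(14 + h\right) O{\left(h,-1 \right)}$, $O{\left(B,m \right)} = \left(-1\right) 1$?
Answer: $-140544$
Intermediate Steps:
$O{\left(B,m \right)} = -1$
$g{\left(h \right)} = -14 - h$ ($g{\left(h \right)} = \left(14 + h\right) \left(-1\right) = -14 - h$)
$-139951 + g{\left(579 \right)} = -139951 - 593 = -140544$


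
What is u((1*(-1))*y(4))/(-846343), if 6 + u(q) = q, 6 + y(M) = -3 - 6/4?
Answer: -9/1692686 ≈ -5.3170e-6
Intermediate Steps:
y(M) = -21/2 (y(M) = -6 + (-3 - 6/4) = -6 + (-3 - 1*3/2) = -6 + (-3 - 3/2) = -6 - 9/2 = -21/2)
u(q) = -6 + q
u((1*(-1))*y(4))/(-846343) = (-6 + (1*(-1))*(-21/2))/(-846343) = (-6 - 1*(-21/2))*(-1/846343) = (-6 + 21/2)*(-1/846343) = (9/2)*(-1/846343) = -9/1692686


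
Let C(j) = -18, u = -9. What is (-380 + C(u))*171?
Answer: -68058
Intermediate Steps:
(-380 + C(u))*171 = (-380 - 18)*171 = -398*171 = -68058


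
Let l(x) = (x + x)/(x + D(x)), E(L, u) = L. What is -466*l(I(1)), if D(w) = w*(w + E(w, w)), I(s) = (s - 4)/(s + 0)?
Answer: 932/5 ≈ 186.40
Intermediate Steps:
I(s) = (-4 + s)/s
D(w) = 2*w**2 (D(w) = w*(w + w) = w*(2*w) = 2*w**2)
l(x) = 2*x/(x + 2*x**2) (l(x) = (x + x)/(x + 2*x**2) = (2*x)/(x + 2*x**2) = 2*x/(x + 2*x**2))
-466*l(I(1)) = -932/(1 + 2*((-4 + 1)/1)) = -932/(1 + 2*(1*(-3))) = -932/(1 + 2*(-3)) = -932/(1 - 6) = -932/(-5) = -932*(-1)/5 = -466*(-2/5) = 932/5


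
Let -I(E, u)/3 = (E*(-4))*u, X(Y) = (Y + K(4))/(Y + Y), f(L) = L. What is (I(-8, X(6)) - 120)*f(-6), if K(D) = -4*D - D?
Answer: 48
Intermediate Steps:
K(D) = -5*D
X(Y) = (-20 + Y)/(2*Y) (X(Y) = (Y - 5*4)/(Y + Y) = (Y - 20)/((2*Y)) = (-20 + Y)*(1/(2*Y)) = (-20 + Y)/(2*Y))
I(E, u) = 12*E*u (I(E, u) = -3*E*(-4)*u = -3*(-4*E)*u = -(-12)*E*u = 12*E*u)
(I(-8, X(6)) - 120)*f(-6) = (12*(-8)*((1/2)*(-20 + 6)/6) - 120)*(-6) = (12*(-8)*((1/2)*(1/6)*(-14)) - 120)*(-6) = (12*(-8)*(-7/6) - 120)*(-6) = (112 - 120)*(-6) = -8*(-6) = 48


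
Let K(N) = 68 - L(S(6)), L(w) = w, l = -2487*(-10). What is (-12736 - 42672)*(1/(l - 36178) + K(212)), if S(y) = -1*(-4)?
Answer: -10024844772/2827 ≈ -3.5461e+6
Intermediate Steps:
l = 24870
S(y) = 4
K(N) = 64 (K(N) = 68 - 1*4 = 68 - 4 = 64)
(-12736 - 42672)*(1/(l - 36178) + K(212)) = (-12736 - 42672)*(1/(24870 - 36178) + 64) = -55408*(1/(-11308) + 64) = -55408*(-1/11308 + 64) = -55408*723711/11308 = -10024844772/2827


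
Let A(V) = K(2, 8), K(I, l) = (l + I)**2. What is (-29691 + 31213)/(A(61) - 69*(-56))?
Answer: 761/1982 ≈ 0.38396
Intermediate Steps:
K(I, l) = (I + l)**2
A(V) = 100 (A(V) = (2 + 8)**2 = 10**2 = 100)
(-29691 + 31213)/(A(61) - 69*(-56)) = (-29691 + 31213)/(100 - 69*(-56)) = 1522/(100 + 3864) = 1522/3964 = 1522*(1/3964) = 761/1982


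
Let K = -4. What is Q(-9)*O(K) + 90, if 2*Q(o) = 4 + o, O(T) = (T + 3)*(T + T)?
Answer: 70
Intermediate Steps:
O(T) = 2*T*(3 + T) (O(T) = (3 + T)*(2*T) = 2*T*(3 + T))
Q(o) = 2 + o/2 (Q(o) = (4 + o)/2 = 2 + o/2)
Q(-9)*O(K) + 90 = (2 + (½)*(-9))*(2*(-4)*(3 - 4)) + 90 = (2 - 9/2)*(2*(-4)*(-1)) + 90 = -5/2*8 + 90 = -20 + 90 = 70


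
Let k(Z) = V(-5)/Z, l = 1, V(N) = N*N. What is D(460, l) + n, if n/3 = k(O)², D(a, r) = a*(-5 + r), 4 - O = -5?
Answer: -49055/27 ≈ -1816.9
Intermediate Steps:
O = 9 (O = 4 - 1*(-5) = 4 + 5 = 9)
V(N) = N²
k(Z) = 25/Z (k(Z) = (-5)²/Z = 25/Z)
n = 625/27 (n = 3*(25/9)² = 3*(625/81) = 625/27 ≈ 23.148)
D(460, l) + n = 460*(-5 + 1) + 625/27 = 460*(-4) + 625/27 = -1840 + 625/27 = -49055/27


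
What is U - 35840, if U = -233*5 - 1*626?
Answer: -37631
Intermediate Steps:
U = -1791 (U = -1165 - 626 = -1791)
U - 35840 = -1791 - 35840 = -37631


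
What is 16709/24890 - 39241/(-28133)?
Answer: 1446782787/700230370 ≈ 2.0662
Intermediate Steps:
16709/24890 - 39241/(-28133) = 16709*(1/24890) - 39241*(-1/28133) = 16709/24890 + 39241/28133 = 1446782787/700230370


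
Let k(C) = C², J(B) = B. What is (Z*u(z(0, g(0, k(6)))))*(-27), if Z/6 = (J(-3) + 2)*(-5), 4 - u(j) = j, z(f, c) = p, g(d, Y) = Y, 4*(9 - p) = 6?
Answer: 2835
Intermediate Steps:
p = 15/2 (p = 9 - ¼*6 = 9 - 3/2 = 15/2 ≈ 7.5000)
z(f, c) = 15/2
u(j) = 4 - j
Z = 30 (Z = 6*((-3 + 2)*(-5)) = 6*(-1*(-5)) = 6*5 = 30)
(Z*u(z(0, g(0, k(6)))))*(-27) = (30*(4 - 1*15/2))*(-27) = (30*(4 - 15/2))*(-27) = (30*(-7/2))*(-27) = -105*(-27) = 2835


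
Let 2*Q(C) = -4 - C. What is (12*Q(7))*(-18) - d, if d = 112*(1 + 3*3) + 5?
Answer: 63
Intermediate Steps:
Q(C) = -2 - C/2 (Q(C) = (-4 - C)/2 = -2 - C/2)
d = 1125 (d = 112*(1 + 9) + 5 = 112*10 + 5 = 1120 + 5 = 1125)
(12*Q(7))*(-18) - d = (12*(-2 - 1/2*7))*(-18) - 1*1125 = (12*(-2 - 7/2))*(-18) - 1125 = (12*(-11/2))*(-18) - 1125 = -66*(-18) - 1125 = 1188 - 1125 = 63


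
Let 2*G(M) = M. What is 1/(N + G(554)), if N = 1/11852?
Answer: 11852/3283005 ≈ 0.0036101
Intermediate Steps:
G(M) = M/2
N = 1/11852 ≈ 8.4374e-5
1/(N + G(554)) = 1/(1/11852 + (½)*554) = 1/(1/11852 + 277) = 1/(3283005/11852) = 11852/3283005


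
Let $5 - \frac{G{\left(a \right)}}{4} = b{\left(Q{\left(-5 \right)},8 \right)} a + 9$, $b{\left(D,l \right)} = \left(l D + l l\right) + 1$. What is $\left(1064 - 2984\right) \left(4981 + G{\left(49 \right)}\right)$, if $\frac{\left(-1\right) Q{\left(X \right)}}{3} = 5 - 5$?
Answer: $14928000$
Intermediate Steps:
$Q{\left(X \right)} = 0$ ($Q{\left(X \right)} = - 3 \left(5 - 5\right) = \left(-3\right) 0 = 0$)
$b{\left(D,l \right)} = 1 + l^{2} + D l$ ($b{\left(D,l \right)} = \left(D l + l^{2}\right) + 1 = \left(l^{2} + D l\right) + 1 = 1 + l^{2} + D l$)
$G{\left(a \right)} = -16 - 260 a$ ($G{\left(a \right)} = 20 - 4 \left(\left(1 + 8^{2} + 0 \cdot 8\right) a + 9\right) = 20 - 4 \left(\left(1 + 64 + 0\right) a + 9\right) = 20 - 4 \left(65 a + 9\right) = 20 - 4 \left(9 + 65 a\right) = 20 - \left(36 + 260 a\right) = -16 - 260 a$)
$\left(1064 - 2984\right) \left(4981 + G{\left(49 \right)}\right) = \left(1064 - 2984\right) \left(4981 - 12756\right) = - 1920 \left(4981 - 12756\right) = \left(-1920\right) \left(-7775\right) = 14928000$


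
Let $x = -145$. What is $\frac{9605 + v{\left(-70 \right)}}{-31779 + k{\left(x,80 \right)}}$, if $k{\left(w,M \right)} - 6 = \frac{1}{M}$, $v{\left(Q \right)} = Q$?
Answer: $- \frac{762800}{2541839} \approx -0.3001$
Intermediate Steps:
$k{\left(w,M \right)} = 6 + \frac{1}{M}$
$\frac{9605 + v{\left(-70 \right)}}{-31779 + k{\left(x,80 \right)}} = \frac{9605 - 70}{-31779 + \left(6 + \frac{1}{80}\right)} = \frac{9535}{-31779 + \left(6 + \frac{1}{80}\right)} = \frac{9535}{-31779 + \frac{481}{80}} = \frac{9535}{- \frac{2541839}{80}} = 9535 \left(- \frac{80}{2541839}\right) = - \frac{762800}{2541839}$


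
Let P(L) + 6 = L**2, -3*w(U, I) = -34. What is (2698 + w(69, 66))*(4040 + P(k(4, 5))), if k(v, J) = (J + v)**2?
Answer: 86116160/3 ≈ 2.8705e+7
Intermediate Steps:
w(U, I) = 34/3 (w(U, I) = -1/3*(-34) = 34/3)
P(L) = -6 + L**2
(2698 + w(69, 66))*(4040 + P(k(4, 5))) = (2698 + 34/3)*(4040 + (-6 + ((5 + 4)**2)**2)) = 8128*(4040 + (-6 + (9**2)**2))/3 = 8128*(4040 + (-6 + 81**2))/3 = 8128*(4040 + (-6 + 6561))/3 = 8128*(4040 + 6555)/3 = (8128/3)*10595 = 86116160/3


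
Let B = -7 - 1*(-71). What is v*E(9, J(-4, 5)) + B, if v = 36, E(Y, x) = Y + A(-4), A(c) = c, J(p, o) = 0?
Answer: 244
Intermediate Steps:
E(Y, x) = -4 + Y (E(Y, x) = Y - 4 = -4 + Y)
B = 64 (B = -7 + 71 = 64)
v*E(9, J(-4, 5)) + B = 36*(-4 + 9) + 64 = 36*5 + 64 = 180 + 64 = 244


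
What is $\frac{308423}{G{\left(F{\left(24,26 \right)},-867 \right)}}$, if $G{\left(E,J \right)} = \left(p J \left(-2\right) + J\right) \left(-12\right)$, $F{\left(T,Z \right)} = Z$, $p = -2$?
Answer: $\frac{308423}{52020} \approx 5.9289$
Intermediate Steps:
$G{\left(E,J \right)} = - 60 J$ ($G{\left(E,J \right)} = \left(- 2 J \left(-2\right) + J\right) \left(-12\right) = \left(4 J + J\right) \left(-12\right) = 5 J \left(-12\right) = - 60 J$)
$\frac{308423}{G{\left(F{\left(24,26 \right)},-867 \right)}} = \frac{308423}{\left(-60\right) \left(-867\right)} = \frac{308423}{52020}$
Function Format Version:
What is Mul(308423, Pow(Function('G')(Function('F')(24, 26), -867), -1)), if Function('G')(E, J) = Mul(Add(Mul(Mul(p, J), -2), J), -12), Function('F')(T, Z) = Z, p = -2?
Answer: Rational(308423, 52020) ≈ 5.9289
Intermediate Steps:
Function('G')(E, J) = Mul(-60, J) (Function('G')(E, J) = Mul(Add(Mul(Mul(-2, J), -2), J), -12) = Mul(Add(Mul(4, J), J), -12) = Mul(Mul(5, J), -12) = Mul(-60, J))
Mul(308423, Pow(Function('G')(Function('F')(24, 26), -867), -1)) = Mul(308423, Pow(Mul(-60, -867), -1)) = Mul(308423, Pow(52020, -1)) = Mul(308423, Rational(1, 52020)) = Rational(308423, 52020)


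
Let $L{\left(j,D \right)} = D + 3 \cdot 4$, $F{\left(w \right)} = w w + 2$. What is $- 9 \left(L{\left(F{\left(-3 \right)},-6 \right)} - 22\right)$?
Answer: $144$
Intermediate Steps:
$F{\left(w \right)} = 2 + w^{2}$ ($F{\left(w \right)} = w^{2} + 2 = 2 + w^{2}$)
$L{\left(j,D \right)} = 12 + D$ ($L{\left(j,D \right)} = D + 12 = 12 + D$)
$- 9 \left(L{\left(F{\left(-3 \right)},-6 \right)} - 22\right) = - 9 \left(\left(12 - 6\right) - 22\right) = - 9 \left(6 - 22\right) = \left(-9\right) \left(-16\right) = 144$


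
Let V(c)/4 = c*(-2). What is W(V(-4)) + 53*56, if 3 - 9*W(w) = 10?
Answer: 26705/9 ≈ 2967.2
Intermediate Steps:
V(c) = -8*c (V(c) = 4*(c*(-2)) = 4*(-2*c) = -8*c)
W(w) = -7/9 (W(w) = ⅓ - ⅑*10 = ⅓ - 10/9 = -7/9)
W(V(-4)) + 53*56 = -7/9 + 53*56 = -7/9 + 2968 = 26705/9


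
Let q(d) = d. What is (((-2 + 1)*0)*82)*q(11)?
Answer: 0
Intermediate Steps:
(((-2 + 1)*0)*82)*q(11) = (((-2 + 1)*0)*82)*11 = (-1*0*82)*11 = (0*82)*11 = 0*11 = 0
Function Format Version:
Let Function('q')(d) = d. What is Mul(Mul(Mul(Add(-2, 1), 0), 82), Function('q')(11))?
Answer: 0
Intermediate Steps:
Mul(Mul(Mul(Add(-2, 1), 0), 82), Function('q')(11)) = Mul(Mul(Mul(Add(-2, 1), 0), 82), 11) = Mul(Mul(Mul(-1, 0), 82), 11) = Mul(Mul(0, 82), 11) = Mul(0, 11) = 0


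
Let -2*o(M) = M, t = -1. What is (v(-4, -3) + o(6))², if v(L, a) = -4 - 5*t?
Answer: 4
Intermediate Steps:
o(M) = -M/2
v(L, a) = 1 (v(L, a) = -4 - 5*(-1) = -4 + 5 = 1)
(v(-4, -3) + o(6))² = (1 - ½*6)² = (1 - 3)² = (-2)² = 4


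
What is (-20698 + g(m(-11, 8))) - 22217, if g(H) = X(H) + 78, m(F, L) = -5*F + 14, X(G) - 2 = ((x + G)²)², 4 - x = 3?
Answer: 23967165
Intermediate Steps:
x = 1 (x = 4 - 1*3 = 4 - 3 = 1)
X(G) = 2 + (1 + G)⁴ (X(G) = 2 + ((1 + G)²)² = 2 + (1 + G)⁴)
m(F, L) = 14 - 5*F
g(H) = 80 + (1 + H)⁴ (g(H) = (2 + (1 + H)⁴) + 78 = 80 + (1 + H)⁴)
(-20698 + g(m(-11, 8))) - 22217 = (-20698 + (80 + (1 + (14 - 5*(-11)))⁴)) - 22217 = (-20698 + (80 + (1 + (14 + 55))⁴)) - 22217 = (-20698 + (80 + (1 + 69)⁴)) - 22217 = (-20698 + (80 + 70⁴)) - 22217 = (-20698 + (80 + 24010000)) - 22217 = (-20698 + 24010080) - 22217 = 23989382 - 22217 = 23967165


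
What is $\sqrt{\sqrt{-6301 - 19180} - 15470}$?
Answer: $\sqrt{-15470 + i \sqrt{25481}} \approx 0.6417 + 124.38 i$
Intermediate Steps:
$\sqrt{\sqrt{-6301 - 19180} - 15470} = \sqrt{\sqrt{-25481} - 15470} = \sqrt{i \sqrt{25481} - 15470} = \sqrt{-15470 + i \sqrt{25481}}$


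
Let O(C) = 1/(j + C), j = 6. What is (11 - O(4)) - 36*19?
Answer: -6731/10 ≈ -673.10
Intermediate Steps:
O(C) = 1/(6 + C)
(11 - O(4)) - 36*19 = (11 - 1/(6 + 4)) - 36*19 = (11 - 1/10) - 684 = (11 - 1*⅒) - 684 = (11 - ⅒) - 684 = 109/10 - 684 = -6731/10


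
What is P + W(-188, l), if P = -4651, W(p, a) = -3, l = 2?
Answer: -4654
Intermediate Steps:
P + W(-188, l) = -4651 - 3 = -4654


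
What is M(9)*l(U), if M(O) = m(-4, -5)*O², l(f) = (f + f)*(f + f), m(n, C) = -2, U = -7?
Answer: -31752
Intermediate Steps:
l(f) = 4*f² (l(f) = (2*f)*(2*f) = 4*f²)
M(O) = -2*O²
M(9)*l(U) = (-2*9²)*(4*(-7)²) = (-2*81)*(4*49) = -162*196 = -31752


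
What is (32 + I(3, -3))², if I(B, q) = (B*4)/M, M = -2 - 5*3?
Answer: 283024/289 ≈ 979.32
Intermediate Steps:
M = -17 (M = -2 - 15 = -17)
I(B, q) = -4*B/17 (I(B, q) = (B*4)/(-17) = (4*B)*(-1/17) = -4*B/17)
(32 + I(3, -3))² = (32 - 4/17*3)² = (32 - 12/17)² = (532/17)² = 283024/289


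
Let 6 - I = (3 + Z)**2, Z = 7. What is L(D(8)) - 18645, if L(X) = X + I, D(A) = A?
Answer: -18731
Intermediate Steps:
I = -94 (I = 6 - (3 + 7)**2 = 6 - 1*10**2 = 6 - 1*100 = 6 - 100 = -94)
L(X) = -94 + X (L(X) = X - 94 = -94 + X)
L(D(8)) - 18645 = (-94 + 8) - 18645 = -86 - 18645 = -18731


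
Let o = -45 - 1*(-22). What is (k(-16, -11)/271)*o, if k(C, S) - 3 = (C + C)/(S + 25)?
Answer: -115/1897 ≈ -0.060622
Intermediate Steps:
k(C, S) = 3 + 2*C/(25 + S) (k(C, S) = 3 + (C + C)/(S + 25) = 3 + (2*C)/(25 + S) = 3 + 2*C/(25 + S))
o = -23 (o = -45 + 22 = -23)
(k(-16, -11)/271)*o = (((75 + 2*(-16) + 3*(-11))/(25 - 11))/271)*(-23) = (((75 - 32 - 33)/14)*(1/271))*(-23) = (((1/14)*10)*(1/271))*(-23) = ((5/7)*(1/271))*(-23) = (5/1897)*(-23) = -115/1897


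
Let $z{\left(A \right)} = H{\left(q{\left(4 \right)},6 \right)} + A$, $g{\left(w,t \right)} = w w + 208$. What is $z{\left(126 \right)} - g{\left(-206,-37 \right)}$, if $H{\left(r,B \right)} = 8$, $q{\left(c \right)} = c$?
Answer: $-42510$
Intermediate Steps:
$g{\left(w,t \right)} = 208 + w^{2}$ ($g{\left(w,t \right)} = w^{2} + 208 = 208 + w^{2}$)
$z{\left(A \right)} = 8 + A$
$z{\left(126 \right)} - g{\left(-206,-37 \right)} = \left(8 + 126\right) - \left(208 + \left(-206\right)^{2}\right) = 134 - \left(208 + 42436\right) = 134 - 42644 = -42510$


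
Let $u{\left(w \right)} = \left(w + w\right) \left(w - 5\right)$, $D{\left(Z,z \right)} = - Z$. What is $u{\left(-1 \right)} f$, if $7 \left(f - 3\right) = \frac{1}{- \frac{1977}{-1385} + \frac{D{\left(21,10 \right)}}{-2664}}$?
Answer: $\frac{459606852}{12356897} \approx 37.194$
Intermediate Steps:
$u{\left(w \right)} = 2 w \left(-5 + w\right)$
$f = \frac{38300571}{12356897}$ ($f = 3 + \frac{1}{7 \left(- \frac{1977}{-1385} + \frac{\left(-1\right) 21}{-2664}\right)} = 3 + \frac{1}{7 \left(\left(-1977\right) \left(- \frac{1}{1385}\right) - - \frac{7}{888}\right)} = 3 + \frac{1}{7 \left(\frac{1977}{1385} + \frac{7}{888}\right)} = 3 + \frac{1}{7 \cdot \frac{1765271}{1229880}} = 3 + \frac{1}{7} \cdot \frac{1229880}{1765271} = 3 + \frac{1229880}{12356897} = \frac{38300571}{12356897} \approx 3.0995$)
$u{\left(-1 \right)} f = 2 \left(-1\right) \left(-5 - 1\right) \frac{38300571}{12356897} = 2 \left(-1\right) \left(-6\right) \frac{38300571}{12356897} = 12 \cdot \frac{38300571}{12356897} = \frac{459606852}{12356897}$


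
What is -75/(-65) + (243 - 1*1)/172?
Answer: 2863/1118 ≈ 2.5608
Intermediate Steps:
-75/(-65) + (243 - 1*1)/172 = -75*(-1/65) + (243 - 1)*(1/172) = 15/13 + 242*(1/172) = 15/13 + 121/86 = 2863/1118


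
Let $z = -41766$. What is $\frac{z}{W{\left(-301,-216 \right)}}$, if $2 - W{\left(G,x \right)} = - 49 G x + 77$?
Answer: $- \frac{13922}{1061903} \approx -0.01311$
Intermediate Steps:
$W{\left(G,x \right)} = -75 + 49 G x$ ($W{\left(G,x \right)} = 2 - \left(- 49 G x + 77\right) = 2 - \left(77 - 49 G x\right) = 2 + \left(-77 + 49 G x\right) = -75 + 49 G x$)
$\frac{z}{W{\left(-301,-216 \right)}} = - \frac{41766}{-75 + 49 \left(-301\right) \left(-216\right)} = - \frac{41766}{-75 + 3185784} = - \frac{41766}{3185709} = \left(-41766\right) \frac{1}{3185709} = - \frac{13922}{1061903}$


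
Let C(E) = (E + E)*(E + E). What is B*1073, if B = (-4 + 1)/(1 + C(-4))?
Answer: -3219/65 ≈ -49.523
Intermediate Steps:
C(E) = 4*E² (C(E) = (2*E)*(2*E) = 4*E²)
B = -3/65 (B = (-4 + 1)/(1 + 4*(-4)²) = -3/(1 + 4*16) = -3/(1 + 64) = -3/65 ≈ -0.046154)
B*1073 = -3/65*1073 = -3219/65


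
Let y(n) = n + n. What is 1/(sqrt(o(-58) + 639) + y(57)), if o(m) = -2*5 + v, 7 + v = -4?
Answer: 19/2063 - sqrt(618)/12378 ≈ 0.0072015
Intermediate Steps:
v = -11 (v = -7 - 4 = -11)
y(n) = 2*n
o(m) = -21 (o(m) = -2*5 - 11 = -10 - 11 = -21)
1/(sqrt(o(-58) + 639) + y(57)) = 1/(sqrt(-21 + 639) + 2*57) = 1/(sqrt(618) + 114) = 1/(114 + sqrt(618))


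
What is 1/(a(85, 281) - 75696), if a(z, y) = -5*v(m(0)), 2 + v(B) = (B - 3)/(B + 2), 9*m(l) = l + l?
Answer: -2/151357 ≈ -1.3214e-5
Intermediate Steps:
m(l) = 2*l/9 (m(l) = (l + l)/9 = (2*l)/9 = 2*l/9)
v(B) = -2 + (-3 + B)/(2 + B) (v(B) = -2 + (B - 3)/(B + 2) = -2 + (-3 + B)/(2 + B))
a(z, y) = 35/2 (a(z, y) = -5*(-7 - 2*0/9)/(2 + (2/9)*0) = -5*(-7 - 1*0)/(2 + 0) = -5*(-7 + 0)/2 = -5*(-7)/2 = -5*(-7/2) = 35/2)
1/(a(85, 281) - 75696) = 1/(35/2 - 75696) = 1/(-151357/2) = -2/151357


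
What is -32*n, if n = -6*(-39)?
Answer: -7488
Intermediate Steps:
n = 234
-32*n = -32*234 = -7488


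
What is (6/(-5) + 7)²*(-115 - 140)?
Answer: -42891/5 ≈ -8578.2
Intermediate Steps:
(6/(-5) + 7)²*(-115 - 140) = (6*(-⅕) + 7)²*(-255) = (-6/5 + 7)²*(-255) = (29/5)²*(-255) = (841/25)*(-255) = -42891/5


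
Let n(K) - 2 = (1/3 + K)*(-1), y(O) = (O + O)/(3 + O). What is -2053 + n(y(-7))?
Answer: -12329/6 ≈ -2054.8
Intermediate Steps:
y(O) = 2*O/(3 + O) (y(O) = (2*O)/(3 + O) = 2*O/(3 + O))
n(K) = 5/3 - K (n(K) = 2 + (1/3 + K)*(-1) = 2 + (⅓ + K)*(-1) = 2 + (-⅓ - K) = 5/3 - K)
-2053 + n(y(-7)) = -2053 + (5/3 - 2*(-7)/(3 - 7)) = -2053 + (5/3 - 2*(-7)/(-4)) = -2053 + (5/3 - 2*(-7)*(-1)/4) = -2053 + (5/3 - 1*7/2) = -2053 + (5/3 - 7/2) = -2053 - 11/6 = -12329/6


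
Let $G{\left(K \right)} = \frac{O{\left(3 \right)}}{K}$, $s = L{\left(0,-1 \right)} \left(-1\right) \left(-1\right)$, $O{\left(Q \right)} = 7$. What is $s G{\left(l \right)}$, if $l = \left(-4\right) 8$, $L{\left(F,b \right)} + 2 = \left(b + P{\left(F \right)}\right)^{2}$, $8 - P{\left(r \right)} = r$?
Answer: $- \frac{329}{32} \approx -10.281$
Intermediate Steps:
$P{\left(r \right)} = 8 - r$
$L{\left(F,b \right)} = -2 + \left(8 + b - F\right)^{2}$ ($L{\left(F,b \right)} = -2 + \left(b - \left(-8 + F\right)\right)^{2} = -2 + \left(8 + b - F\right)^{2}$)
$l = -32$
$s = 47$ ($s = \left(-2 + \left(8 - 1 - 0\right)^{2}\right) \left(-1\right) \left(-1\right) = \left(-2 + \left(8 - 1 + 0\right)^{2}\right) \left(-1\right) \left(-1\right) = \left(-2 + 7^{2}\right) \left(-1\right) \left(-1\right) = \left(-2 + 49\right) \left(-1\right) \left(-1\right) = 47 \left(-1\right) \left(-1\right) = \left(-47\right) \left(-1\right) = 47$)
$G{\left(K \right)} = \frac{7}{K}$
$s G{\left(l \right)} = 47 \frac{7}{-32} = 47 \cdot 7 \left(- \frac{1}{32}\right) = 47 \left(- \frac{7}{32}\right) = - \frac{329}{32}$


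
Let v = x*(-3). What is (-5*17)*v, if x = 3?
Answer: 765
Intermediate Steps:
v = -9 (v = 3*(-3) = -9)
(-5*17)*v = -5*17*(-9) = -85*(-9) = 765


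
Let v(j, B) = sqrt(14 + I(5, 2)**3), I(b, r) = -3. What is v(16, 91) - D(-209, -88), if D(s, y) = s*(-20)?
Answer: -4180 + I*sqrt(13) ≈ -4180.0 + 3.6056*I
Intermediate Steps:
D(s, y) = -20*s
v(j, B) = I*sqrt(13) (v(j, B) = sqrt(14 + (-3)**3) = sqrt(14 - 27) = sqrt(-13) = I*sqrt(13))
v(16, 91) - D(-209, -88) = I*sqrt(13) - (-20)*(-209) = I*sqrt(13) - 1*4180 = I*sqrt(13) - 4180 = -4180 + I*sqrt(13)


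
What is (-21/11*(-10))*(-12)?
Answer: -2520/11 ≈ -229.09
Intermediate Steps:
(-21/11*(-10))*(-12) = (-21*1/11*(-10))*(-12) = -21/11*(-10)*(-12) = (210/11)*(-12) = -2520/11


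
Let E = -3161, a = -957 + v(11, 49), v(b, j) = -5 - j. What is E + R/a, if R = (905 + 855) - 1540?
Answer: -3195991/1011 ≈ -3161.2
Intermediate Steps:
R = 220 (R = 1760 - 1540 = 220)
a = -1011 (a = -957 + (-5 - 1*49) = -957 + (-5 - 49) = -957 - 54 = -1011)
E + R/a = -3161 + 220/(-1011) = -3161 + 220*(-1/1011) = -3161 - 220/1011 = -3195991/1011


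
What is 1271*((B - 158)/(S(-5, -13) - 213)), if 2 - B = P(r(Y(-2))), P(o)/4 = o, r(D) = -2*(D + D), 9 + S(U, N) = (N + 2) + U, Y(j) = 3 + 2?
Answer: 48298/119 ≈ 405.87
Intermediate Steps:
Y(j) = 5
S(U, N) = -7 + N + U (S(U, N) = -9 + ((N + 2) + U) = -9 + ((2 + N) + U) = -9 + (2 + N + U) = -7 + N + U)
r(D) = -4*D
P(o) = 4*o
B = 82 (B = 2 - 4*(-4*5) = 2 - 4*(-20) = 2 - 1*(-80) = 2 + 80 = 82)
1271*((B - 158)/(S(-5, -13) - 213)) = 1271*((82 - 158)/((-7 - 13 - 5) - 213)) = 1271*(-76/(-25 - 213)) = 1271*(-76/(-238)) = 1271*(-76*(-1/238)) = 1271*(38/119) = 48298/119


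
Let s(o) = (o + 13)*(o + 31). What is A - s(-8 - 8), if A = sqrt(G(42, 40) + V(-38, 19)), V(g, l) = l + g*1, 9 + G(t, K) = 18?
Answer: 45 + I*sqrt(10) ≈ 45.0 + 3.1623*I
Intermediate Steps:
G(t, K) = 9 (G(t, K) = -9 + 18 = 9)
V(g, l) = g + l (V(g, l) = l + g = g + l)
A = I*sqrt(10) (A = sqrt(9 + (-38 + 19)) = sqrt(9 - 19) = sqrt(-10) = I*sqrt(10) ≈ 3.1623*I)
s(o) = (13 + o)*(31 + o)
A - s(-8 - 8) = I*sqrt(10) - (403 + (-8 - 8)**2 + 44*(-8 - 8)) = I*sqrt(10) - (403 + (-16)**2 + 44*(-16)) = I*sqrt(10) - (403 + 256 - 704) = I*sqrt(10) - 1*(-45) = I*sqrt(10) + 45 = 45 + I*sqrt(10)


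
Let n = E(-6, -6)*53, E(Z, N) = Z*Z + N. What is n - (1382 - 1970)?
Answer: 2178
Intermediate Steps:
E(Z, N) = N + Z² (E(Z, N) = Z² + N = N + Z²)
n = 1590 (n = (-6 + (-6)²)*53 = (-6 + 36)*53 = 30*53 = 1590)
n - (1382 - 1970) = 1590 - (1382 - 1970) = 1590 - 1*(-588) = 1590 + 588 = 2178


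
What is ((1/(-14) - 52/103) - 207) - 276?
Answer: -697317/1442 ≈ -483.58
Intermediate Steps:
((1/(-14) - 52/103) - 207) - 276 = ((1*(-1/14) - 52*1/103) - 207) - 276 = ((-1/14 - 52/103) - 207) - 276 = (-831/1442 - 207) - 276 = -299325/1442 - 276 = -697317/1442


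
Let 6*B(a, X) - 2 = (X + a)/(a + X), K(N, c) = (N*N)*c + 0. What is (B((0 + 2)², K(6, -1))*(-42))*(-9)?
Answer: 189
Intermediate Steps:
K(N, c) = c*N² (K(N, c) = N²*c + 0 = c*N² + 0 = c*N²)
B(a, X) = ½ (B(a, X) = ⅓ + ((X + a)/(a + X))/6 = ⅓ + ((X + a)/(X + a))/6 = ⅓ + (⅙)*1 = ⅓ + ⅙ = ½)
(B((0 + 2)², K(6, -1))*(-42))*(-9) = ((½)*(-42))*(-9) = -21*(-9) = 189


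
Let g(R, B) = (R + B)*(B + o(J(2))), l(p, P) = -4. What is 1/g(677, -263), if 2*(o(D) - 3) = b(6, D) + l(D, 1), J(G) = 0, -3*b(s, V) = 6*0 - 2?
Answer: -1/108330 ≈ -9.2311e-6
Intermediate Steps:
b(s, V) = ⅔ (b(s, V) = -(6*0 - 2)/3 = -(0 - 2)/3 = -⅓*(-2) = ⅔)
o(D) = 4/3 (o(D) = 3 + (⅔ - 4)/2 = 3 + (½)*(-10/3) = 3 - 5/3 = 4/3)
g(R, B) = (4/3 + B)*(B + R) (g(R, B) = (R + B)*(B + 4/3) = (B + R)*(4/3 + B) = (4/3 + B)*(B + R))
1/g(677, -263) = 1/((-263)² + (4/3)*(-263) + (4/3)*677 - 263*677) = 1/(69169 - 1052/3 + 2708/3 - 178051) = 1/(-108330) = -1/108330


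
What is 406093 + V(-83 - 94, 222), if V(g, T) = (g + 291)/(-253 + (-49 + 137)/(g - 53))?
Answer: 3944376939/9713 ≈ 4.0609e+5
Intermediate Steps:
V(g, T) = (291 + g)/(-253 + 88/(-53 + g))
406093 + V(-83 - 94, 222) = 406093 + (15423 - (-83 - 94)² - 238*(-83 - 94))/(11*(-1227 + 23*(-83 - 94))) = 406093 + (15423 - 1*(-177)² - 238*(-177))/(11*(-1227 + 23*(-177))) = 406093 + (15423 - 1*31329 + 42126)/(11*(-1227 - 4071)) = 406093 + (1/11)*(15423 - 31329 + 42126)/(-5298) = 406093 + (1/11)*(-1/5298)*26220 = 406093 - 4370/9713 = 3944376939/9713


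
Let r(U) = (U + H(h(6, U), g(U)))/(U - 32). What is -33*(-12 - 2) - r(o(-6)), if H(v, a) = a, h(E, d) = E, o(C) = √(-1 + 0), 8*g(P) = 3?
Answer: 473561/1025 + 259*I/8200 ≈ 462.01 + 0.031585*I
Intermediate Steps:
g(P) = 3/8 (g(P) = (⅛)*3 = 3/8)
o(C) = I (o(C) = √(-1) = I)
r(U) = (3/8 + U)/(-32 + U) (r(U) = (U + 3/8)/(U - 32) = (3/8 + U)/(-32 + U))
-33*(-12 - 2) - r(o(-6)) = -33*(-12 - 2) - (3/8 + I)/(-32 + I) = -33*(-14) - (-32 - I)/1025*(3/8 + I) = 462 - (-32 - I)*(3/8 + I)/1025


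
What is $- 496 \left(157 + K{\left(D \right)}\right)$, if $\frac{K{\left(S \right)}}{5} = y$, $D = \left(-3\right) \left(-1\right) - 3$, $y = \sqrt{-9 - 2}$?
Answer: $-77872 - 2480 i \sqrt{11} \approx -77872.0 - 8225.2 i$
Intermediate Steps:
$y = i \sqrt{11}$ ($y = \sqrt{-11} = i \sqrt{11} \approx 3.3166 i$)
$D = 0$ ($D = 3 - 3 = 0$)
$K{\left(S \right)} = 5 i \sqrt{11}$
$- 496 \left(157 + K{\left(D \right)}\right) = - 496 \left(157 + 5 i \sqrt{11}\right) = -77872 - 2480 i \sqrt{11}$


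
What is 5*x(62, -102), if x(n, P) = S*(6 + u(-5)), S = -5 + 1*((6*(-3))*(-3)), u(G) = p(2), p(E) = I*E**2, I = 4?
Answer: 5390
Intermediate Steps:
p(E) = 4*E**2
u(G) = 16 (u(G) = 4*2**2 = 4*4 = 16)
S = 49 (S = -5 + 1*(-18*(-3)) = -5 + 1*54 = -5 + 54 = 49)
x(n, P) = 1078 (x(n, P) = 49*(6 + 16) = 49*22 = 1078)
5*x(62, -102) = 5*1078 = 5390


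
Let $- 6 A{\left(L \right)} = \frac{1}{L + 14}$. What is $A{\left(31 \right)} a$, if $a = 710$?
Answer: $- \frac{71}{27} \approx -2.6296$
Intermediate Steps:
$A{\left(L \right)} = - \frac{1}{6 \left(14 + L\right)}$ ($A{\left(L \right)} = - \frac{1}{6 \left(L + 14\right)} = - \frac{1}{6 \left(14 + L\right)}$)
$A{\left(31 \right)} a = - \frac{1}{84 + 6 \cdot 31} \cdot 710 = - \frac{1}{84 + 186} \cdot 710 = - \frac{1}{270} \cdot 710 = \left(-1\right) \frac{1}{270} \cdot 710 = \left(- \frac{1}{270}\right) 710 = - \frac{71}{27}$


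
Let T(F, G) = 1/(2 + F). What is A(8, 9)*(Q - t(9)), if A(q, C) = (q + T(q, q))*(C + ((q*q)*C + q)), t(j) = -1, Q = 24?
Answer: 240165/2 ≈ 1.2008e+5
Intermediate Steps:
A(q, C) = (q + 1/(2 + q))*(C + q + C*q²) (A(q, C) = (q + 1/(2 + q))*(C + ((q*q)*C + q)) = (q + 1/(2 + q))*(C + (q²*C + q)) = (q + 1/(2 + q))*(C + (C*q² + q)) = (q + 1/(2 + q))*(C + (q + C*q²)) = (q + 1/(2 + q))*(C + q + C*q²))
A(8, 9)*(Q - t(9)) = ((9 + 8 + 9*8² + 8*(2 + 8)*(9 + 8 + 9*8²))/(2 + 8))*(24 - 1*(-1)) = ((9 + 8 + 9*64 + 8*10*(9 + 8 + 9*64))/10)*(24 + 1) = ((9 + 8 + 576 + 8*10*(9 + 8 + 576))/10)*25 = ((9 + 8 + 576 + 8*10*593)/10)*25 = ((9 + 8 + 576 + 47440)/10)*25 = ((⅒)*48033)*25 = (48033/10)*25 = 240165/2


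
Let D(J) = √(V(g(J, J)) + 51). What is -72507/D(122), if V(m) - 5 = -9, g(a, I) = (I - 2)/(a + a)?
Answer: -72507*√47/47 ≈ -10576.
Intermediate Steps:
g(a, I) = (-2 + I)/(2*a) (g(a, I) = (-2 + I)/((2*a)) = (-2 + I)*(1/(2*a)) = (-2 + I)/(2*a))
V(m) = -4 (V(m) = 5 - 9 = -4)
D(J) = √47 (D(J) = √(-4 + 51) = √47)
-72507/D(122) = -72507*√47/47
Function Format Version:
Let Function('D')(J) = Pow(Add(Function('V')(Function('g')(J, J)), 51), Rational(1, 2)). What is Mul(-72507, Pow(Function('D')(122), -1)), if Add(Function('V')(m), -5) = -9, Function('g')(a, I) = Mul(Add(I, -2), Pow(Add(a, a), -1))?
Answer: Mul(Rational(-72507, 47), Pow(47, Rational(1, 2))) ≈ -10576.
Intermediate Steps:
Function('g')(a, I) = Mul(Rational(1, 2), Pow(a, -1), Add(-2, I)) (Function('g')(a, I) = Mul(Add(-2, I), Pow(Mul(2, a), -1)) = Mul(Add(-2, I), Mul(Rational(1, 2), Pow(a, -1))) = Mul(Rational(1, 2), Pow(a, -1), Add(-2, I)))
Function('V')(m) = -4 (Function('V')(m) = Add(5, -9) = -4)
Function('D')(J) = Pow(47, Rational(1, 2)) (Function('D')(J) = Pow(Add(-4, 51), Rational(1, 2)) = Pow(47, Rational(1, 2)))
Mul(-72507, Pow(Function('D')(122), -1)) = Mul(-72507, Pow(Pow(47, Rational(1, 2)), -1)) = Mul(-72507, Mul(Rational(1, 47), Pow(47, Rational(1, 2)))) = Mul(Rational(-72507, 47), Pow(47, Rational(1, 2)))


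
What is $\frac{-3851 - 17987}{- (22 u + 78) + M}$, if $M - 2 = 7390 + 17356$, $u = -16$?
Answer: $- \frac{10919}{12511} \approx -0.87275$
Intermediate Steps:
$M = 24748$ ($M = 2 + \left(7390 + 17356\right) = 2 + 24746 = 24748$)
$\frac{-3851 - 17987}{- (22 u + 78) + M} = \frac{-3851 - 17987}{- (22 \left(-16\right) + 78) + 24748} = - \frac{21838}{- (-352 + 78) + 24748} = - \frac{21838}{\left(-1\right) \left(-274\right) + 24748} = - \frac{21838}{274 + 24748} = - \frac{21838}{25022} = \left(-21838\right) \frac{1}{25022} = - \frac{10919}{12511}$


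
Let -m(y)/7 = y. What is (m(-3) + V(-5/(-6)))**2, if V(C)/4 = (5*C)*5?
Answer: 97969/9 ≈ 10885.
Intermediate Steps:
m(y) = -7*y
V(C) = 100*C (V(C) = 4*((5*C)*5) = 4*(25*C) = 100*C)
(m(-3) + V(-5/(-6)))**2 = (-7*(-3) + 100*(-5/(-6)))**2 = (21 + 100*(-5*(-1/6)))**2 = (21 + 100*(5/6))**2 = (21 + 250/3)**2 = (313/3)**2 = 97969/9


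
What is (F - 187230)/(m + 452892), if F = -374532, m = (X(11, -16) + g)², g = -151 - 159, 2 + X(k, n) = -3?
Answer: -187254/184039 ≈ -1.0175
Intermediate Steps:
X(k, n) = -5 (X(k, n) = -2 - 3 = -5)
g = -310
m = 99225 (m = (-5 - 310)² = (-315)² = 99225)
(F - 187230)/(m + 452892) = (-374532 - 187230)/(99225 + 452892) = -561762/552117 = -561762*1/552117 = -187254/184039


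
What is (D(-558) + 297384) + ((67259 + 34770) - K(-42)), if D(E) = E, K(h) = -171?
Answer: 399026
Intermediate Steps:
(D(-558) + 297384) + ((67259 + 34770) - K(-42)) = (-558 + 297384) + ((67259 + 34770) - 1*(-171)) = 296826 + (102029 + 171) = 296826 + 102200 = 399026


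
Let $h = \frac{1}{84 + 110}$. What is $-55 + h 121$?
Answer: $- \frac{10549}{194} \approx -54.376$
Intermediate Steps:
$h = \frac{1}{194} \approx 0.0051546$
$-55 + h 121 = -55 + \frac{1}{194} \cdot 121 = -55 + \frac{121}{194} = - \frac{10549}{194}$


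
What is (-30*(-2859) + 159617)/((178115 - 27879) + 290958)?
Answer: 245387/441194 ≈ 0.55619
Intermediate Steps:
(-30*(-2859) + 159617)/((178115 - 27879) + 290958) = (85770 + 159617)/(150236 + 290958) = 245387/441194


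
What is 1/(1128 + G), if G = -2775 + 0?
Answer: -1/1647 ≈ -0.00060716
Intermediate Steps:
G = -2775
1/(1128 + G) = 1/(1128 - 2775) = 1/(-1647) = -1/1647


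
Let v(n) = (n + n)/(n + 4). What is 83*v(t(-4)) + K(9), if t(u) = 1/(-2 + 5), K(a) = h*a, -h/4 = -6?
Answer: 2974/13 ≈ 228.77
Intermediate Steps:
h = 24 (h = -4*(-6) = 24)
K(a) = 24*a
t(u) = ⅓ (t(u) = 1/3 = ⅓)
v(n) = 2*n/(4 + n) (v(n) = (2*n)/(4 + n) = 2*n/(4 + n))
83*v(t(-4)) + K(9) = 83*(2*(⅓)/(4 + ⅓)) + 24*9 = 83*(2*(⅓)/(13/3)) + 216 = 83*(2*(⅓)*(3/13)) + 216 = 83*(2/13) + 216 = 166/13 + 216 = 2974/13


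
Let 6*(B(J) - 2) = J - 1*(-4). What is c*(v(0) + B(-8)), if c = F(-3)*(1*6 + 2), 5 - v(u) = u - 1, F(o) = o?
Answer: -176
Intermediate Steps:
B(J) = 8/3 + J/6 (B(J) = 2 + (J - 1*(-4))/6 = 2 + (J + 4)/6 = 2 + (4 + J)/6 = 2 + (2/3 + J/6) = 8/3 + J/6)
v(u) = 6 - u (v(u) = 5 - (u - 1) = 5 - (-1 + u) = 5 + (1 - u) = 6 - u)
c = -24 (c = -3*(1*6 + 2) = -3*(6 + 2) = -3*8 = -24)
c*(v(0) + B(-8)) = -24*((6 - 1*0) + (8/3 + (1/6)*(-8))) = -24*((6 + 0) + (8/3 - 4/3)) = -24*(6 + 4/3) = -24*22/3 = -176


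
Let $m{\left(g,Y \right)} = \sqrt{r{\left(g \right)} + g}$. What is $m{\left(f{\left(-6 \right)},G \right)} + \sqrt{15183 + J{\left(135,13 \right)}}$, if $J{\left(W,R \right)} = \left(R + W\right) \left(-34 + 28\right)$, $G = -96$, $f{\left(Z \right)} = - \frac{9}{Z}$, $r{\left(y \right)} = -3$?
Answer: $\sqrt{14295} + \frac{i \sqrt{6}}{2} \approx 119.56 + 1.2247 i$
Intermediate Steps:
$J{\left(W,R \right)} = - 6 R - 6 W$ ($J{\left(W,R \right)} = \left(R + W\right) \left(-6\right) = - 6 R - 6 W$)
$m{\left(g,Y \right)} = \sqrt{-3 + g}$
$m{\left(f{\left(-6 \right)},G \right)} + \sqrt{15183 + J{\left(135,13 \right)}} = \sqrt{-3 - \frac{9}{-6}} + \sqrt{15183 - 888} = \sqrt{-3 - - \frac{3}{2}} + \sqrt{15183 - 888} = \sqrt{-3 + \frac{3}{2}} + \sqrt{15183 - 888} = \sqrt{- \frac{3}{2}} + \sqrt{14295} = \frac{i \sqrt{6}}{2} + \sqrt{14295} = \sqrt{14295} + \frac{i \sqrt{6}}{2}$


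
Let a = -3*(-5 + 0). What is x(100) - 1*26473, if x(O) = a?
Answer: -26458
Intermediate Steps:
a = 15 (a = -3*(-5) = 15)
x(O) = 15
x(100) - 1*26473 = 15 - 1*26473 = 15 - 26473 = -26458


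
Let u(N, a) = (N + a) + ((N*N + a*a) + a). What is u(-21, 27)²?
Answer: 1447209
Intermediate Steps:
u(N, a) = N + N² + a² + 2*a (u(N, a) = (N + a) + ((N² + a²) + a) = (N + a) + (a + N² + a²) = N + N² + a² + 2*a)
u(-21, 27)² = (-21 + (-21)² + 27² + 2*27)² = (-21 + 441 + 729 + 54)² = 1203² = 1447209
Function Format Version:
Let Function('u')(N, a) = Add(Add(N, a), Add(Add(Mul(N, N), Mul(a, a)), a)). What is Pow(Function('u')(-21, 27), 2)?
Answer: 1447209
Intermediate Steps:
Function('u')(N, a) = Add(N, Pow(N, 2), Pow(a, 2), Mul(2, a)) (Function('u')(N, a) = Add(Add(N, a), Add(Add(Pow(N, 2), Pow(a, 2)), a)) = Add(Add(N, a), Add(a, Pow(N, 2), Pow(a, 2))) = Add(N, Pow(N, 2), Pow(a, 2), Mul(2, a)))
Pow(Function('u')(-21, 27), 2) = Pow(Add(-21, Pow(-21, 2), Pow(27, 2), Mul(2, 27)), 2) = Pow(Add(-21, 441, 729, 54), 2) = Pow(1203, 2) = 1447209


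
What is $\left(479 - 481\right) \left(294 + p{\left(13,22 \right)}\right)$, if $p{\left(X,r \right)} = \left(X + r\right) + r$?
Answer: $-702$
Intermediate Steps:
$p{\left(X,r \right)} = X + 2 r$
$\left(479 - 481\right) \left(294 + p{\left(13,22 \right)}\right) = \left(479 - 481\right) \left(294 + \left(13 + 2 \cdot 22\right)\right) = - 2 \left(294 + \left(13 + 44\right)\right) = - 2 \left(294 + 57\right) = \left(-2\right) 351 = -702$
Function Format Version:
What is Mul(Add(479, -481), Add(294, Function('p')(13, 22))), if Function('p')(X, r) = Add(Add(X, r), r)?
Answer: -702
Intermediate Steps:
Function('p')(X, r) = Add(X, Mul(2, r))
Mul(Add(479, -481), Add(294, Function('p')(13, 22))) = Mul(Add(479, -481), Add(294, Add(13, Mul(2, 22)))) = Mul(-2, Add(294, Add(13, 44))) = Mul(-2, Add(294, 57)) = Mul(-2, 351) = -702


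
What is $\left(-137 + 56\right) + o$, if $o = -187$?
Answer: $-268$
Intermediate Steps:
$\left(-137 + 56\right) + o = \left(-137 + 56\right) - 187 = -81 - 187 = -268$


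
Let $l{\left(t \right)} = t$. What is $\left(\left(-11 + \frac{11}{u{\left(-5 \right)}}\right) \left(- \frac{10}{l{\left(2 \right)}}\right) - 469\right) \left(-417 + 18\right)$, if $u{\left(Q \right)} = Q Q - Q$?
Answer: $\frac{331835}{2} \approx 1.6592 \cdot 10^{5}$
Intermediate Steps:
$u{\left(Q \right)} = Q^{2} - Q$
$\left(\left(-11 + \frac{11}{u{\left(-5 \right)}}\right) \left(- \frac{10}{l{\left(2 \right)}}\right) - 469\right) \left(-417 + 18\right) = \left(\left(-11 + \frac{11}{\left(-5\right) \left(-1 - 5\right)}\right) \left(- \frac{10}{2}\right) - 469\right) \left(-417 + 18\right) = \left(\left(-11 + \frac{11}{\left(-5\right) \left(-6\right)}\right) \left(\left(-10\right) \frac{1}{2}\right) - 469\right) \left(-399\right) = \left(\left(-11 + \frac{11}{30}\right) \left(-5\right) - 469\right) \left(-399\right) = \left(\left(- \frac{319}{30}\right) \left(-5\right) - 469\right) \left(-399\right) = \left(\frac{319}{6} - 469\right) \left(-399\right) = \left(- \frac{2495}{6}\right) \left(-399\right) = \frac{331835}{2}$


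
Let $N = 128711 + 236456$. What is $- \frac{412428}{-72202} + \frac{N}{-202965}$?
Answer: $\frac{28671330643}{7327239465} \approx 3.913$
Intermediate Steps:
$N = 365167$
$- \frac{412428}{-72202} + \frac{N}{-202965} = - \frac{412428}{-72202} + \frac{365167}{-202965} = \left(-412428\right) \left(- \frac{1}{72202}\right) + 365167 \left(- \frac{1}{202965}\right) = \frac{206214}{36101} - \frac{365167}{202965} = \frac{28671330643}{7327239465}$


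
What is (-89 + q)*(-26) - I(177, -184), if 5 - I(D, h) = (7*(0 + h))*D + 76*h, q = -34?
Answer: -238767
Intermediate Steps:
I(D, h) = 5 - 76*h - 7*D*h (I(D, h) = 5 - ((7*(0 + h))*D + 76*h) = 5 - ((7*h)*D + 76*h) = 5 - (7*D*h + 76*h) = 5 - (76*h + 7*D*h) = 5 + (-76*h - 7*D*h) = 5 - 76*h - 7*D*h)
(-89 + q)*(-26) - I(177, -184) = (-89 - 34)*(-26) - (5 - 76*(-184) - 7*177*(-184)) = -123*(-26) - (5 + 13984 + 227976) = 3198 - 1*241965 = 3198 - 241965 = -238767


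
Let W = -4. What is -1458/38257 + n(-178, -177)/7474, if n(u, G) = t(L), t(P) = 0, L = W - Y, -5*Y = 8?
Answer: -1458/38257 ≈ -0.038111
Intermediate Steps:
Y = -8/5 (Y = -⅕*8 = -8/5 ≈ -1.6000)
L = -12/5 (L = -4 - 1*(-8/5) = -4 + 8/5 = -12/5 ≈ -2.4000)
n(u, G) = 0
-1458/38257 + n(-178, -177)/7474 = -1458/38257 + 0/7474 = -1458*1/38257 + 0*(1/7474) = -1458/38257 + 0 = -1458/38257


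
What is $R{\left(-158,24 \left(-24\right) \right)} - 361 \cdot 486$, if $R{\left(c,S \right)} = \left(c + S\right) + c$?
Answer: $-176338$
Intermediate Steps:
$R{\left(c,S \right)} = S + 2 c$ ($R{\left(c,S \right)} = \left(S + c\right) + c = S + 2 c$)
$R{\left(-158,24 \left(-24\right) \right)} - 361 \cdot 486 = \left(24 \left(-24\right) + 2 \left(-158\right)\right) - 361 \cdot 486 = \left(-576 - 316\right) - 175446 = -892 - 175446 = -176338$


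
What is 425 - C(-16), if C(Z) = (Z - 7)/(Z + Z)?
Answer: 13577/32 ≈ 424.28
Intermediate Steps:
C(Z) = (-7 + Z)/(2*Z) (C(Z) = (-7 + Z)/((2*Z)) = (-7 + Z)*(1/(2*Z)) = (-7 + Z)/(2*Z))
425 - C(-16) = 425 - (-7 - 16)/(2*(-16)) = 425 - (-1)*(-23)/(2*16) = 425 - 1*23/32 = 425 - 23/32 = 13577/32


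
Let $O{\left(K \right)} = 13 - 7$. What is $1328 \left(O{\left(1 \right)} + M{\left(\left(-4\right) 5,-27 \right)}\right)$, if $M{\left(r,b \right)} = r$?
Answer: $-18592$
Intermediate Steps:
$O{\left(K \right)} = 6$
$1328 \left(O{\left(1 \right)} + M{\left(\left(-4\right) 5,-27 \right)}\right) = 1328 \left(6 - 20\right) = 1328 \left(-14\right) = -18592$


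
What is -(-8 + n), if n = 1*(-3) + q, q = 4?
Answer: 7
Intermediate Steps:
n = 1 (n = 1*(-3) + 4 = -3 + 4 = 1)
-(-8 + n) = -(-8 + 1) = -1*(-7) = 7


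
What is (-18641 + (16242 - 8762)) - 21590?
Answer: -32751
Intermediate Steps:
(-18641 + (16242 - 8762)) - 21590 = (-18641 + 7480) - 21590 = -11161 - 21590 = -32751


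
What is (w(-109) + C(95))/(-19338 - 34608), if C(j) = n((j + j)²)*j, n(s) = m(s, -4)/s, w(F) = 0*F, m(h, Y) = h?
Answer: -95/53946 ≈ -0.0017610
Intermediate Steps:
w(F) = 0
n(s) = 1 (n(s) = s/s = 1)
C(j) = j (C(j) = 1*j = j)
(w(-109) + C(95))/(-19338 - 34608) = (0 + 95)/(-19338 - 34608) = 95/(-53946) = 95*(-1/53946) = -95/53946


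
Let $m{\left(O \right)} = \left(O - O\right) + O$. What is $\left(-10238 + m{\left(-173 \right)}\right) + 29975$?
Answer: $19564$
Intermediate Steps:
$m{\left(O \right)} = O$ ($m{\left(O \right)} = 0 + O = O$)
$\left(-10238 + m{\left(-173 \right)}\right) + 29975 = \left(-10238 - 173\right) + 29975 = -10411 + 29975 = 19564$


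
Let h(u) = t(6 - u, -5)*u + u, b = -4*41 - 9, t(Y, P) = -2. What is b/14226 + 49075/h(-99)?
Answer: 232707941/469458 ≈ 495.69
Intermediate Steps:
b = -173 (b = -164 - 9 = -173)
h(u) = -u (h(u) = -2*u + u = -u)
b/14226 + 49075/h(-99) = -173/14226 + 49075/((-1*(-99))) = -173*1/14226 + 49075/99 = -173/14226 + 49075*(1/99) = -173/14226 + 49075/99 = 232707941/469458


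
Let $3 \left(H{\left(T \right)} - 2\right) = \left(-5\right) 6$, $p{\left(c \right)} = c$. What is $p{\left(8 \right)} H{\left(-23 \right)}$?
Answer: $-64$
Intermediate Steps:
$H{\left(T \right)} = -8$ ($H{\left(T \right)} = 2 + \frac{\left(-5\right) 6}{3} = 2 + \frac{1}{3} \left(-30\right) = 2 - 10 = -8$)
$p{\left(8 \right)} H{\left(-23 \right)} = 8 \left(-8\right) = -64$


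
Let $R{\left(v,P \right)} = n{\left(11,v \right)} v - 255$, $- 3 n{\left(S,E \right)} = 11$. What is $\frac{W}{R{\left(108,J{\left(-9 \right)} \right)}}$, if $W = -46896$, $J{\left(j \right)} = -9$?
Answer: $\frac{15632}{217} \approx 72.037$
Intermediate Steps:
$n{\left(S,E \right)} = - \frac{11}{3}$ ($n{\left(S,E \right)} = \left(- \frac{1}{3}\right) 11 = - \frac{11}{3}$)
$R{\left(v,P \right)} = -255 - \frac{11 v}{3}$ ($R{\left(v,P \right)} = - \frac{11 v}{3} - 255 = -255 - \frac{11 v}{3}$)
$\frac{W}{R{\left(108,J{\left(-9 \right)} \right)}} = - \frac{46896}{-255 - 396} = - \frac{46896}{-651} = \left(-46896\right) \left(- \frac{1}{651}\right) = \frac{15632}{217}$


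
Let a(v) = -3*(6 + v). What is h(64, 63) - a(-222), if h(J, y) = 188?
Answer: -460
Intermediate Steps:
a(v) = -18 - 3*v
h(64, 63) - a(-222) = 188 - (-18 - 3*(-222)) = 188 - (-18 + 666) = 188 - 1*648 = 188 - 648 = -460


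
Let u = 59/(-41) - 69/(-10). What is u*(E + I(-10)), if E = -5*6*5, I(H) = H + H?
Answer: -38063/41 ≈ -928.37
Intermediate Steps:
I(H) = 2*H
E = -150 (E = -30*5 = -150)
u = 2239/410 (u = 59*(-1/41) - 69*(-⅒) = -59/41 + 69/10 = 2239/410 ≈ 5.4610)
u*(E + I(-10)) = 2239*(-150 + 2*(-10))/410 = 2239*(-150 - 20)/410 = (2239/410)*(-170) = -38063/41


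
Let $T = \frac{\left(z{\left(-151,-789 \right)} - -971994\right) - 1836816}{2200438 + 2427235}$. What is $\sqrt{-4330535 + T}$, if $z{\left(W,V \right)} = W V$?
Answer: $\frac{7 i \sqrt{1892652207898488626}}{4627673} \approx 2081.0 i$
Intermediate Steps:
$z{\left(W,V \right)} = V W$
$T = - \frac{745683}{4627673}$ ($T = \frac{\left(\left(-789\right) \left(-151\right) - -971994\right) - 1836816}{2200438 + 2427235} = \frac{\left(119139 + 971994\right) - 1836816}{4627673} = \left(1091133 - 1836816\right) \frac{1}{4627673} = \left(-745683\right) \frac{1}{4627673} = - \frac{745683}{4627673} \approx -0.16114$)
$\sqrt{-4330535 + T} = \sqrt{-4330535 - \frac{745683}{4627673}} = \sqrt{- \frac{20040300640738}{4627673}} = \frac{7 i \sqrt{1892652207898488626}}{4627673}$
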